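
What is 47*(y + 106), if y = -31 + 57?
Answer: 6204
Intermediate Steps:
y = 26
47*(y + 106) = 47*(26 + 106) = 47*132 = 6204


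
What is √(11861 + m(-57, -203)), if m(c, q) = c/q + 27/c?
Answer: √176446691981/3857 ≈ 108.91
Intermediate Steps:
m(c, q) = 27/c + c/q
√(11861 + m(-57, -203)) = √(11861 + (27/(-57) - 57/(-203))) = √(11861 + (27*(-1/57) - 57*(-1/203))) = √(11861 + (-9/19 + 57/203)) = √(11861 - 744/3857) = √(45747133/3857) = √176446691981/3857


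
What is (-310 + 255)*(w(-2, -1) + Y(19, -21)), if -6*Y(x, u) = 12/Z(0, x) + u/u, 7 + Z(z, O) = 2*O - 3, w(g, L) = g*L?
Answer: -2035/21 ≈ -96.905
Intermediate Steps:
w(g, L) = L*g
Z(z, O) = -10 + 2*O (Z(z, O) = -7 + (2*O - 3) = -7 + (-3 + 2*O) = -10 + 2*O)
Y(x, u) = -⅙ - 2/(-10 + 2*x) (Y(x, u) = -(12/(-10 + 2*x) + u/u)/6 = -(12/(-10 + 2*x) + 1)/6 = -(1 + 12/(-10 + 2*x))/6 = -⅙ - 2/(-10 + 2*x))
(-310 + 255)*(w(-2, -1) + Y(19, -21)) = (-310 + 255)*(-1*(-2) + (-1 - 1*19)/(6*(-5 + 19))) = -55*(2 + (⅙)*(-1 - 19)/14) = -55*(2 + (⅙)*(1/14)*(-20)) = -55*(2 - 5/21) = -55*37/21 = -2035/21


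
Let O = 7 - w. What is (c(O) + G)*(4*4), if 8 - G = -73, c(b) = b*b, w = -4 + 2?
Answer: 2592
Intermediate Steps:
w = -2
O = 9 (O = 7 - 1*(-2) = 7 + 2 = 9)
c(b) = b²
G = 81 (G = 8 - 1*(-73) = 8 + 73 = 81)
(c(O) + G)*(4*4) = (9² + 81)*(4*4) = (81 + 81)*16 = 162*16 = 2592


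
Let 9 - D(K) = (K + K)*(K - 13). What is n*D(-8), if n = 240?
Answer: -78480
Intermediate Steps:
D(K) = 9 - 2*K*(-13 + K) (D(K) = 9 - (K + K)*(K - 13) = 9 - 2*K*(-13 + K))
n*D(-8) = 240*(9 - 2*(-8)² + 26*(-8)) = 240*(9 - 2*64 - 208) = 240*(9 - 128 - 208) = 240*(-327) = -78480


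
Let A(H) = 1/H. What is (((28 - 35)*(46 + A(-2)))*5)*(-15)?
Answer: 47775/2 ≈ 23888.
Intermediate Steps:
A(H) = 1/H
(((28 - 35)*(46 + A(-2)))*5)*(-15) = (((28 - 35)*(46 + 1/(-2)))*5)*(-15) = (-7*(46 - ½)*5)*(-15) = (-7*91/2*5)*(-15) = -637/2*5*(-15) = -3185/2*(-15) = 47775/2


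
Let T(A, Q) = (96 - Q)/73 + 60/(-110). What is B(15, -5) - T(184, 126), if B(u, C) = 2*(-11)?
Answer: -16898/803 ≈ -21.044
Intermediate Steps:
B(u, C) = -22
T(A, Q) = 618/803 - Q/73 (T(A, Q) = (96 - Q)*(1/73) + 60*(-1/110) = (96/73 - Q/73) - 6/11 = 618/803 - Q/73)
B(15, -5) - T(184, 126) = -22 - (618/803 - 1/73*126) = -22 - (618/803 - 126/73) = -22 - 1*(-768/803) = -22 + 768/803 = -16898/803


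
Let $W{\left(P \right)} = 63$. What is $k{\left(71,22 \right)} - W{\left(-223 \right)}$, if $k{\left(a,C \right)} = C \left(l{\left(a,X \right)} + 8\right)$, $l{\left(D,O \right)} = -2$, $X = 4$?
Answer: $69$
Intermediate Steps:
$k{\left(a,C \right)} = 6 C$ ($k{\left(a,C \right)} = C \left(-2 + 8\right) = C 6 = 6 C$)
$k{\left(71,22 \right)} - W{\left(-223 \right)} = 6 \cdot 22 - 63 = 132 - 63 = 69$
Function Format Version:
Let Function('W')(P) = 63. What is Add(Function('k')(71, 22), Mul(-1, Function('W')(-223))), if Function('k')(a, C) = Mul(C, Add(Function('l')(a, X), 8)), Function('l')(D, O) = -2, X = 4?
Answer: 69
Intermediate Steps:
Function('k')(a, C) = Mul(6, C) (Function('k')(a, C) = Mul(C, Add(-2, 8)) = Mul(C, 6) = Mul(6, C))
Add(Function('k')(71, 22), Mul(-1, Function('W')(-223))) = Add(Mul(6, 22), Mul(-1, 63)) = Add(132, -63) = 69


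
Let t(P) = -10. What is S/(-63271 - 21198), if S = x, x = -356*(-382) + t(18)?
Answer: -1766/1097 ≈ -1.6098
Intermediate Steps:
x = 135982 (x = -356*(-382) - 10 = 135992 - 10 = 135982)
S = 135982
S/(-63271 - 21198) = 135982/(-63271 - 21198) = 135982/(-84469) = 135982*(-1/84469) = -1766/1097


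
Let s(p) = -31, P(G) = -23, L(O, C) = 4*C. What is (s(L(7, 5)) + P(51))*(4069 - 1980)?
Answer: -112806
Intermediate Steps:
(s(L(7, 5)) + P(51))*(4069 - 1980) = (-31 - 23)*(4069 - 1980) = -54*2089 = -112806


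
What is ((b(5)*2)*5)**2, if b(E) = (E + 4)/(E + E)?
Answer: 81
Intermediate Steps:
b(E) = (4 + E)/(2*E) (b(E) = (4 + E)/((2*E)) = (4 + E)*(1/(2*E)) = (4 + E)/(2*E))
((b(5)*2)*5)**2 = ((((1/2)*(4 + 5)/5)*2)*5)**2 = ((((1/2)*(1/5)*9)*2)*5)**2 = (((9/10)*2)*5)**2 = ((9/5)*5)**2 = 9**2 = 81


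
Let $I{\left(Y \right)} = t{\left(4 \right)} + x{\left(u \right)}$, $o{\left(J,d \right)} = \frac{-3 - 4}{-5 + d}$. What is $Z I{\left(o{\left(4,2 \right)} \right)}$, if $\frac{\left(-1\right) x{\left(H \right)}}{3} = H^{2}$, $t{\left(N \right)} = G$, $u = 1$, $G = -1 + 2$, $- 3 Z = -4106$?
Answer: $- \frac{8212}{3} \approx -2737.3$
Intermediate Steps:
$Z = \frac{4106}{3}$ ($Z = \left(- \frac{1}{3}\right) \left(-4106\right) = \frac{4106}{3} \approx 1368.7$)
$G = 1$
$t{\left(N \right)} = 1$
$o{\left(J,d \right)} = - \frac{7}{-5 + d}$
$x{\left(H \right)} = - 3 H^{2}$
$I{\left(Y \right)} = -2$ ($I{\left(Y \right)} = 1 - 3 \cdot 1^{2} = 1 - 3 = -2$)
$Z I{\left(o{\left(4,2 \right)} \right)} = \frac{4106}{3} \left(-2\right) = - \frac{8212}{3}$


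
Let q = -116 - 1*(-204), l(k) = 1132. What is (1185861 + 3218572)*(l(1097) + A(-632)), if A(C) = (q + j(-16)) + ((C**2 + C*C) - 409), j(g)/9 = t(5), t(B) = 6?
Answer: 3522282327729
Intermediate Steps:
j(g) = 54 (j(g) = 9*6 = 54)
q = 88 (q = -116 + 204 = 88)
A(C) = -267 + 2*C**2 (A(C) = (88 + 54) + ((C**2 + C*C) - 409) = 142 + ((C**2 + C**2) - 409) = 142 + (2*C**2 - 409) = 142 + (-409 + 2*C**2) = -267 + 2*C**2)
(1185861 + 3218572)*(l(1097) + A(-632)) = (1185861 + 3218572)*(1132 + (-267 + 2*(-632)**2)) = 4404433*(1132 + (-267 + 2*399424)) = 4404433*(1132 + (-267 + 798848)) = 4404433*(1132 + 798581) = 4404433*799713 = 3522282327729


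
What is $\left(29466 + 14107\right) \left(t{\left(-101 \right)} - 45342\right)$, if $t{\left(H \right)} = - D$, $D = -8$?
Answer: $-1975338382$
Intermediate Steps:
$t{\left(H \right)} = 8$ ($t{\left(H \right)} = \left(-1\right) \left(-8\right) = 8$)
$\left(29466 + 14107\right) \left(t{\left(-101 \right)} - 45342\right) = \left(29466 + 14107\right) \left(8 - 45342\right) = 43573 \left(-45334\right) = -1975338382$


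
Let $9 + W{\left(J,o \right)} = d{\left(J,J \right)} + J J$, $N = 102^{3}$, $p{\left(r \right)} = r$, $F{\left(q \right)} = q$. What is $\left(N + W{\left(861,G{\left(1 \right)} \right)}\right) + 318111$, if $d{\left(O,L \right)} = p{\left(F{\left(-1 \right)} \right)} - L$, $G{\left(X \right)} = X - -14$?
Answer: $2119769$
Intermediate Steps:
$G{\left(X \right)} = 14 + X$ ($G{\left(X \right)} = X + 14 = 14 + X$)
$d{\left(O,L \right)} = -1 - L$
$N = 1061208$
$W{\left(J,o \right)} = -10 + J^{2} - J$ ($W{\left(J,o \right)} = -9 - \left(1 + J - J J\right) = -9 - \left(1 + J - J^{2}\right) = -10 + J^{2} - J$)
$\left(N + W{\left(861,G{\left(1 \right)} \right)}\right) + 318111 = \left(1061208 - \left(871 - 741321\right)\right) + 318111 = \left(1061208 - -740450\right) + 318111 = \left(1061208 + 740450\right) + 318111 = 1801658 + 318111 = 2119769$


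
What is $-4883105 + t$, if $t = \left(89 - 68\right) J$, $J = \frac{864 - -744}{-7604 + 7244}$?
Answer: $- \frac{24415994}{5} \approx -4.8832 \cdot 10^{6}$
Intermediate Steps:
$J = - \frac{67}{15}$ ($J = \frac{864 + 744}{-360} = 1608 \left(- \frac{1}{360}\right) = - \frac{67}{15} \approx -4.4667$)
$t = - \frac{469}{5}$ ($t = \left(89 - 68\right) \left(- \frac{67}{15}\right) = 21 \left(- \frac{67}{15}\right) = - \frac{469}{5} \approx -93.8$)
$-4883105 + t = -4883105 - \frac{469}{5} = - \frac{24415994}{5}$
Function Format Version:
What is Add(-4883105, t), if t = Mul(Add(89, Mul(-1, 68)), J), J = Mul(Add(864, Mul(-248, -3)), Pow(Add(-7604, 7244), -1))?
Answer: Rational(-24415994, 5) ≈ -4.8832e+6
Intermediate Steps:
J = Rational(-67, 15) (J = Mul(Add(864, 744), Pow(-360, -1)) = Mul(1608, Rational(-1, 360)) = Rational(-67, 15) ≈ -4.4667)
t = Rational(-469, 5) (t = Mul(Add(89, Mul(-1, 68)), Rational(-67, 15)) = Mul(Add(89, -68), Rational(-67, 15)) = Mul(21, Rational(-67, 15)) = Rational(-469, 5) ≈ -93.800)
Add(-4883105, t) = Add(-4883105, Rational(-469, 5)) = Rational(-24415994, 5)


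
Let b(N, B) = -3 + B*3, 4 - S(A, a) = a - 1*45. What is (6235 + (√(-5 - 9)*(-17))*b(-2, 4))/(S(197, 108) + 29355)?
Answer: 6235/29296 - 153*I*√14/29296 ≈ 0.21283 - 0.019541*I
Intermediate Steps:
S(A, a) = 49 - a (S(A, a) = 4 - (a - 1*45) = 4 - (a - 45) = 4 - (-45 + a) = 4 + (45 - a) = 49 - a)
b(N, B) = -3 + 3*B
(6235 + (√(-5 - 9)*(-17))*b(-2, 4))/(S(197, 108) + 29355) = (6235 + (√(-5 - 9)*(-17))*(-3 + 3*4))/((49 - 1*108) + 29355) = (6235 + (√(-14)*(-17))*(-3 + 12))/((49 - 108) + 29355) = (6235 + ((I*√14)*(-17))*9)/(-59 + 29355) = (6235 - 17*I*√14*9)/29296 = (6235 - 153*I*√14)*(1/29296) = 6235/29296 - 153*I*√14/29296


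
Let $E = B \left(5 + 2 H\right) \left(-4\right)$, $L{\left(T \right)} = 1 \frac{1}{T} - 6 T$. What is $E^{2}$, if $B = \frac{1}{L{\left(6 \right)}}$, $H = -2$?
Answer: $\frac{576}{46225} \approx 0.012461$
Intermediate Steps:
$L{\left(T \right)} = \frac{1}{T} - 6 T$
$B = - \frac{6}{215}$ ($B = \frac{1}{\frac{1}{6} - 36} = \frac{1}{- \frac{215}{6}} = - \frac{6}{215} \approx -0.027907$)
$E = \frac{24}{215}$ ($E = - \frac{6 \left(5 + 2 \left(-2\right)\right)}{215} \left(-4\right) = - \frac{6 \left(5 - 4\right)}{215} \left(-4\right) = \left(- \frac{6}{215}\right) 1 \left(-4\right) = \left(- \frac{6}{215}\right) \left(-4\right) = \frac{24}{215} \approx 0.11163$)
$E^{2} = \left(\frac{24}{215}\right)^{2} = \frac{576}{46225}$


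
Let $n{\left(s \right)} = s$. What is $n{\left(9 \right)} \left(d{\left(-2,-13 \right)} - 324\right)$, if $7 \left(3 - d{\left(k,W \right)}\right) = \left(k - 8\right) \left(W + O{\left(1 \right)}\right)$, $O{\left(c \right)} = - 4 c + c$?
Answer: $- \frac{21663}{7} \approx -3094.7$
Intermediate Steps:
$O{\left(c \right)} = - 3 c$
$d{\left(k,W \right)} = 3 - \frac{\left(-8 + k\right) \left(-3 + W\right)}{7}$ ($d{\left(k,W \right)} = 3 - \frac{\left(k - 8\right) \left(W - 3\right)}{7} = 3 - \frac{\left(-8 + k\right) \left(W - 3\right)}{7} = 3 - \frac{\left(-8 + k\right) \left(-3 + W\right)}{7}$)
$n{\left(9 \right)} \left(d{\left(-2,-13 \right)} - 324\right) = 9 \left(\left(- \frac{3}{7} + \frac{3}{7} \left(-2\right) + \frac{8}{7} \left(-13\right) - \left(- \frac{13}{7}\right) \left(-2\right)\right) - 324\right) = 9 \left(\left(- \frac{3}{7} - \frac{6}{7} - \frac{104}{7} - \frac{26}{7}\right) - 324\right) = 9 \left(- \frac{139}{7} - 324\right) = 9 \left(- \frac{2407}{7}\right) = - \frac{21663}{7}$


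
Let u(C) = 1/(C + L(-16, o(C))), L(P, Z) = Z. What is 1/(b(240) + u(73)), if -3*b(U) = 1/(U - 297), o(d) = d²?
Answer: 923742/5573 ≈ 165.75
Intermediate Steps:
b(U) = -1/(3*(-297 + U)) (b(U) = -1/(3*(U - 297)) = -1/(3*(-297 + U)))
u(C) = 1/(C + C²)
1/(b(240) + u(73)) = 1/(-1/(-891 + 3*240) + 1/(73*(1 + 73))) = 1/(-1/(-891 + 720) + (1/73)/74) = 1/(-1/(-171) + (1/73)*(1/74)) = 1/(-1*(-1/171) + 1/5402) = 1/(1/171 + 1/5402) = 1/(5573/923742) = 923742/5573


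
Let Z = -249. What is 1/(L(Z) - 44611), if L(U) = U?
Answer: -1/44860 ≈ -2.2292e-5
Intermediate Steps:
1/(L(Z) - 44611) = 1/(-249 - 44611) = 1/(-44860) = -1/44860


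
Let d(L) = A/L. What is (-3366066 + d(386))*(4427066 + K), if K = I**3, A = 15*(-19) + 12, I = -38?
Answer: -2840399655583653/193 ≈ -1.4717e+13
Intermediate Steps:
A = -273 (A = -285 + 12 = -273)
d(L) = -273/L
K = -54872 (K = (-38)**3 = -54872)
(-3366066 + d(386))*(4427066 + K) = (-3366066 - 273/386)*(4427066 - 54872) = (-3366066 - 273*1/386)*4372194 = (-3366066 - 273/386)*4372194 = -1299301749/386*4372194 = -2840399655583653/193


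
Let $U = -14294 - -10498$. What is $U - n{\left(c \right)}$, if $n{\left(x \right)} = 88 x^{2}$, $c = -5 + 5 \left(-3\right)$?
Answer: $-38996$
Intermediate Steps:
$c = -20$ ($c = -5 - 15 = -20$)
$U = -3796$ ($U = -14294 + 10498 = -3796$)
$U - n{\left(c \right)} = -3796 - 88 \left(-20\right)^{2} = -3796 - 88 \cdot 400 = -3796 - 35200 = -38996$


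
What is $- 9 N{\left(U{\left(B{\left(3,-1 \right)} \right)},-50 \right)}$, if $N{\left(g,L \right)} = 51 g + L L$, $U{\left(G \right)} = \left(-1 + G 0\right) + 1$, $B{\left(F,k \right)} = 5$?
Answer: $-22500$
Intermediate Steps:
$U{\left(G \right)} = 0$ ($U{\left(G \right)} = \left(-1 + 0\right) + 1 = -1 + 1 = 0$)
$N{\left(g,L \right)} = L^{2} + 51 g$ ($N{\left(g,L \right)} = 51 g + L^{2} = L^{2} + 51 g$)
$- 9 N{\left(U{\left(B{\left(3,-1 \right)} \right)},-50 \right)} = - 9 \left(\left(-50\right)^{2} + 51 \cdot 0\right) = - 9 \left(2500 + 0\right) = \left(-9\right) 2500 = -22500$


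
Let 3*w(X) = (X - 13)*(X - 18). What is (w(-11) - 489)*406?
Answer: -104342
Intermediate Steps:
w(X) = (-18 + X)*(-13 + X)/3 (w(X) = ((X - 13)*(X - 18))/3 = ((-13 + X)*(-18 + X))/3 = ((-18 + X)*(-13 + X))/3 = (-18 + X)*(-13 + X)/3)
(w(-11) - 489)*406 = ((78 - 31/3*(-11) + (⅓)*(-11)²) - 489)*406 = ((78 + 341/3 + (⅓)*121) - 489)*406 = ((78 + 341/3 + 121/3) - 489)*406 = (232 - 489)*406 = -257*406 = -104342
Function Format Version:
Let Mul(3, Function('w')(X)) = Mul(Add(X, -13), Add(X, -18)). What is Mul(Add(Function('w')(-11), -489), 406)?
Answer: -104342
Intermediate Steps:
Function('w')(X) = Mul(Rational(1, 3), Add(-18, X), Add(-13, X)) (Function('w')(X) = Mul(Rational(1, 3), Mul(Add(X, -13), Add(X, -18))) = Mul(Rational(1, 3), Mul(Add(-13, X), Add(-18, X))) = Mul(Rational(1, 3), Mul(Add(-18, X), Add(-13, X))) = Mul(Rational(1, 3), Add(-18, X), Add(-13, X)))
Mul(Add(Function('w')(-11), -489), 406) = Mul(Add(Add(78, Mul(Rational(-31, 3), -11), Mul(Rational(1, 3), Pow(-11, 2))), -489), 406) = Mul(Add(Add(78, Rational(341, 3), Mul(Rational(1, 3), 121)), -489), 406) = Mul(Add(Add(78, Rational(341, 3), Rational(121, 3)), -489), 406) = Mul(Add(232, -489), 406) = Mul(-257, 406) = -104342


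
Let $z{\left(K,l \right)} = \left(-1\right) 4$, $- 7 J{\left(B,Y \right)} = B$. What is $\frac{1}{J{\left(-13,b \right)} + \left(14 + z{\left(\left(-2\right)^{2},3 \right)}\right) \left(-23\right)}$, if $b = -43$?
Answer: $- \frac{7}{1597} \approx -0.0043832$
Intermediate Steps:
$J{\left(B,Y \right)} = - \frac{B}{7}$
$z{\left(K,l \right)} = -4$
$\frac{1}{J{\left(-13,b \right)} + \left(14 + z{\left(\left(-2\right)^{2},3 \right)}\right) \left(-23\right)} = \frac{1}{\left(- \frac{1}{7}\right) \left(-13\right) + \left(14 - 4\right) \left(-23\right)} = \frac{1}{\frac{13}{7} + 10 \left(-23\right)} = \frac{1}{\frac{13}{7} - 230} = \frac{1}{- \frac{1597}{7}} = - \frac{7}{1597}$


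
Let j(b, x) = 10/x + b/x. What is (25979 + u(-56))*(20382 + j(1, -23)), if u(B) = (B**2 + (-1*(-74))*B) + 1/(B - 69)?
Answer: 58528883874/115 ≈ 5.0895e+8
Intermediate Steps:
u(B) = B**2 + 1/(-69 + B) + 74*B (u(B) = (B**2 + 74*B) + 1/(-69 + B) = B**2 + 1/(-69 + B) + 74*B)
(25979 + u(-56))*(20382 + j(1, -23)) = (25979 + (1 + (-56)**3 - 5106*(-56) + 5*(-56)**2)/(-69 - 56))*(20382 + (10 + 1)/(-23)) = (25979 + (1 - 175616 + 285936 + 5*3136)/(-125))*(20382 - 1/23*11) = (25979 - (1 - 175616 + 285936 + 15680)/125)*(20382 - 11/23) = (25979 - 1/125*126001)*(468775/23) = (25979 - 126001/125)*(468775/23) = (3121374/125)*(468775/23) = 58528883874/115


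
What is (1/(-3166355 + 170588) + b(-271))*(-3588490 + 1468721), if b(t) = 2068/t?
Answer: 13132491323315363/811852857 ≈ 1.6176e+7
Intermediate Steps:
(1/(-3166355 + 170588) + b(-271))*(-3588490 + 1468721) = (1/(-3166355 + 170588) + 2068/(-271))*(-3588490 + 1468721) = (1/(-2995767) + 2068*(-1/271))*(-2119769) = (-1/2995767 - 2068/271)*(-2119769) = -6195246427/811852857*(-2119769) = 13132491323315363/811852857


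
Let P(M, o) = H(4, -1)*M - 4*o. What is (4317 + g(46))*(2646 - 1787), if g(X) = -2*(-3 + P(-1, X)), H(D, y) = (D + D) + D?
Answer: 4050185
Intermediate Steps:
H(D, y) = 3*D (H(D, y) = 2*D + D = 3*D)
P(M, o) = -4*o + 12*M (P(M, o) = (3*4)*M - 4*o = 12*M - 4*o = -4*o + 12*M)
g(X) = 30 + 8*X (g(X) = -2*(-3 + (-4*X + 12*(-1))) = -2*(-3 + (-4*X - 12)) = -2*(-3 + (-12 - 4*X)) = -2*(-15 - 4*X) = 30 + 8*X)
(4317 + g(46))*(2646 - 1787) = (4317 + (30 + 8*46))*(2646 - 1787) = (4317 + (30 + 368))*859 = (4317 + 398)*859 = 4715*859 = 4050185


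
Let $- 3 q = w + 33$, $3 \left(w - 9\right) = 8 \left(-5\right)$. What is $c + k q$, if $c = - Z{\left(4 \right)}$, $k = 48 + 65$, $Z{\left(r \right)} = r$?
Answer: $- \frac{9754}{9} \approx -1083.8$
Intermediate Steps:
$w = - \frac{13}{3}$ ($w = 9 + \frac{8 \left(-5\right)}{3} = 9 + \frac{1}{3} \left(-40\right) = 9 - \frac{40}{3} = - \frac{13}{3} \approx -4.3333$)
$k = 113$
$c = -4$ ($c = \left(-1\right) 4 = -4$)
$q = - \frac{86}{9}$ ($q = - \frac{- \frac{13}{3} + 33}{3} = \left(- \frac{1}{3}\right) \frac{86}{3} = - \frac{86}{9} \approx -9.5556$)
$c + k q = -4 + 113 \left(- \frac{86}{9}\right) = -4 - \frac{9718}{9} = - \frac{9754}{9}$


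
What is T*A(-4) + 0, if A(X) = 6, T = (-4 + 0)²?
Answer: 96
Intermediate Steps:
T = 16 (T = (-4)² = 16)
T*A(-4) + 0 = 16*6 + 0 = 96 + 0 = 96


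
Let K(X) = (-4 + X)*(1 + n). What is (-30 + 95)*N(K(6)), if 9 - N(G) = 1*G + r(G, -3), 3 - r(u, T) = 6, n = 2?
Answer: 390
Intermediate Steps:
r(u, T) = -3 (r(u, T) = 3 - 1*6 = 3 - 6 = -3)
K(X) = -12 + 3*X (K(X) = (-4 + X)*(1 + 2) = (-4 + X)*3 = -12 + 3*X)
N(G) = 12 - G (N(G) = 9 - (1*G - 3) = 9 - (G - 3) = 9 - (-3 + G) = 9 + (3 - G) = 12 - G)
(-30 + 95)*N(K(6)) = (-30 + 95)*(12 - (-12 + 3*6)) = 65*(12 - (-12 + 18)) = 65*(12 - 1*6) = 65*(12 - 6) = 65*6 = 390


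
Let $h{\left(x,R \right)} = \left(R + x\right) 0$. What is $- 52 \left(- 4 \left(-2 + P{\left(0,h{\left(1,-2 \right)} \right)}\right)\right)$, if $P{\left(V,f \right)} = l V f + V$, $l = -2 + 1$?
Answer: $-416$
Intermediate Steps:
$l = -1$
$h{\left(x,R \right)} = 0$
$P{\left(V,f \right)} = V - V f$ ($P{\left(V,f \right)} = - V f + V = V - V f$)
$- 52 \left(- 4 \left(-2 + P{\left(0,h{\left(1,-2 \right)} \right)}\right)\right) = - 52 \left(- 4 \left(-2 + 0 \left(1 - 0\right)\right)\right) = - 52 \left(- 4 \left(-2 + 0 \left(1 + 0\right)\right)\right) = - 52 \left(- 4 \left(-2 + 0 \cdot 1\right)\right) = - 52 \left(- 4 \left(-2 + 0\right)\right) = - 52 \left(\left(-4\right) \left(-2\right)\right) = \left(-52\right) 8 = -416$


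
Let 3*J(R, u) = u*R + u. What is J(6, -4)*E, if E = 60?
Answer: -560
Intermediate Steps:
J(R, u) = u/3 + R*u/3 (J(R, u) = (u*R + u)/3 = (R*u + u)/3 = (u + R*u)/3 = u/3 + R*u/3)
J(6, -4)*E = ((1/3)*(-4)*(1 + 6))*60 = ((1/3)*(-4)*7)*60 = -28/3*60 = -560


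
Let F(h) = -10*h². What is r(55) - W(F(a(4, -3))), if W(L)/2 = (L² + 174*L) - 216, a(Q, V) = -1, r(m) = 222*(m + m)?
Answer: 28132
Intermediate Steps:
r(m) = 444*m (r(m) = 222*(2*m) = 444*m)
W(L) = -432 + 2*L² + 348*L (W(L) = 2*((L² + 174*L) - 216) = 2*(-216 + L² + 174*L) = -432 + 2*L² + 348*L)
r(55) - W(F(a(4, -3))) = 444*55 - (-432 + 2*(-10*(-1)²)² + 348*(-10*(-1)²)) = 24420 - (-432 + 2*(-10*1)² + 348*(-10*1)) = 24420 - (-432 + 2*(-10)² + 348*(-10)) = 24420 - (-432 + 2*100 - 3480) = 24420 - (-432 + 200 - 3480) = 24420 - 1*(-3712) = 24420 + 3712 = 28132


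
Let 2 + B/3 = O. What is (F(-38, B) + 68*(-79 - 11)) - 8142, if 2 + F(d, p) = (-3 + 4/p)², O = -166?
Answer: -226311623/15876 ≈ -14255.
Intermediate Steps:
B = -504 (B = -6 + 3*(-166) = -6 - 498 = -504)
F(d, p) = -2 + (-3 + 4/p)²
(F(-38, B) + 68*(-79 - 11)) - 8142 = ((7 - 24/(-504) + 16/(-504)²) + 68*(-79 - 11)) - 8142 = ((7 - 24*(-1/504) + 16*(1/254016)) + 68*(-90)) - 8142 = ((7 + 1/21 + 1/15876) - 6120) - 8142 = (111889/15876 - 6120) - 8142 = -97049231/15876 - 8142 = -226311623/15876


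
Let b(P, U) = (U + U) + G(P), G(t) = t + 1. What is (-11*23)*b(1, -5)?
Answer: 2024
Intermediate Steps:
G(t) = 1 + t
b(P, U) = 1 + P + 2*U (b(P, U) = (U + U) + (1 + P) = 2*U + (1 + P) = 1 + P + 2*U)
(-11*23)*b(1, -5) = (-11*23)*(1 + 1 + 2*(-5)) = -253*(1 + 1 - 10) = -253*(-8) = 2024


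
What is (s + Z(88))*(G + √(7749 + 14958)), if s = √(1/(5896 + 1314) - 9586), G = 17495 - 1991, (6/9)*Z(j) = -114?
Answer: -9*(5168 + 29*√3)*(410970 - I*√55368841710)/7210 ≈ -2.677e+6 + 1.5327e+6*I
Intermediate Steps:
Z(j) = -171 (Z(j) = (3/2)*(-114) = -171)
G = 15504
s = 3*I*√55368841710/7210 (s = √(1/7210 - 9586) = √(-69115059/7210) = 3*I*√55368841710/7210 ≈ 97.908*I)
(s + Z(88))*(G + √(7749 + 14958)) = (3*I*√55368841710/7210 - 171)*(15504 + √(7749 + 14958)) = (-171 + 3*I*√55368841710/7210)*(15504 + √22707) = (-171 + 3*I*√55368841710/7210)*(15504 + 87*√3)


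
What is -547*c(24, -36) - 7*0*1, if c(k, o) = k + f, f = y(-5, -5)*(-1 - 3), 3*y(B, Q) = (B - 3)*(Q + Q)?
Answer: 135656/3 ≈ 45219.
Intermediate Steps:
y(B, Q) = 2*Q*(-3 + B)/3 (y(B, Q) = ((B - 3)*(Q + Q))/3 = ((-3 + B)*(2*Q))/3 = (2*Q*(-3 + B))/3 = 2*Q*(-3 + B)/3)
f = -320/3 (f = ((⅔)*(-5)*(-3 - 5))*(-1 - 3) = ((⅔)*(-5)*(-8))*(-4) = (80/3)*(-4) = -320/3 ≈ -106.67)
c(k, o) = -320/3 + k (c(k, o) = k - 320/3 = -320/3 + k)
-547*c(24, -36) - 7*0*1 = -547*(-320/3 + 24) - 7*0*1 = -547*(-248/3) + 0*1 = 135656/3 + 0 = 135656/3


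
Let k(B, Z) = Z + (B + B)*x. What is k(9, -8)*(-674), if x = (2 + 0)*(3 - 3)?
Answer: 5392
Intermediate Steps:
x = 0 (x = 2*0 = 0)
k(B, Z) = Z (k(B, Z) = Z + (B + B)*0 = Z + (2*B)*0 = Z + 0 = Z)
k(9, -8)*(-674) = -8*(-674) = 5392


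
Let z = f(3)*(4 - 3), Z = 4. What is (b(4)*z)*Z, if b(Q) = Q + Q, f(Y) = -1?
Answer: -32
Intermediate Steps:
z = -1 (z = -(4 - 3) = -1*1 = -1)
b(Q) = 2*Q
(b(4)*z)*Z = ((2*4)*(-1))*4 = (8*(-1))*4 = -8*4 = -32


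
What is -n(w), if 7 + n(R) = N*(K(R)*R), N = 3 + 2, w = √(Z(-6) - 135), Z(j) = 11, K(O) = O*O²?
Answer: -76873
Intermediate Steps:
K(O) = O³
w = 2*I*√31 (w = √(11 - 135) = √(-124) = 2*I*√31 ≈ 11.136*I)
N = 5
n(R) = -7 + 5*R⁴ (n(R) = -7 + 5*(R³*R) = -7 + 5*R⁴)
-n(w) = -(-7 + 5*(2*I*√31)⁴) = -(-7 + 5*15376) = -(-7 + 76880) = -1*76873 = -76873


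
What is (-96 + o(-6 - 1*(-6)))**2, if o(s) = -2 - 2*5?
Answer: 11664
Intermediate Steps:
o(s) = -12 (o(s) = -2 - 10 = -12)
(-96 + o(-6 - 1*(-6)))**2 = (-96 - 12)**2 = (-108)**2 = 11664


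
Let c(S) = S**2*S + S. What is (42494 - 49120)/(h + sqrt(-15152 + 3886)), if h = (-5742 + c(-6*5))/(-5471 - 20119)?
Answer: -77177759590/102480454147 + 60264215425*I*sqrt(11266)/102480454147 ≈ -0.7531 + 62.417*I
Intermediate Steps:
c(S) = S + S**3 (c(S) = S**3 + S = S + S**3)
h = 5462/4265 (h = (-5742 + (-6*5 + (-6*5)**3))/(-5471 - 20119) = (-5742 + (-30 + (-30)**3))/(-25590) = (-5742 + (-30 - 27000))*(-1/25590) = (-5742 - 27030)*(-1/25590) = -32772*(-1/25590) = 5462/4265 ≈ 1.2807)
(42494 - 49120)/(h + sqrt(-15152 + 3886)) = (42494 - 49120)/(5462/4265 + sqrt(-15152 + 3886)) = -6626/(5462/4265 + sqrt(-11266)) = -6626/(5462/4265 + I*sqrt(11266))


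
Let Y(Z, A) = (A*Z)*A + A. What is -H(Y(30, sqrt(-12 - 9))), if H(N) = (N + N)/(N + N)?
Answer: -1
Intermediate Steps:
Y(Z, A) = A + Z*A**2 (Y(Z, A) = Z*A**2 + A = A + Z*A**2)
H(N) = 1 (H(N) = (2*N)/((2*N)) = (2*N)*(1/(2*N)) = 1)
-H(Y(30, sqrt(-12 - 9))) = -1*1 = -1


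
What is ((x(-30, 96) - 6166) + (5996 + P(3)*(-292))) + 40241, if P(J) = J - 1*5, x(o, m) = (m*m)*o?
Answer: -235825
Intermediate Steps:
x(o, m) = o*m² (x(o, m) = m²*o = o*m²)
P(J) = -5 + J (P(J) = J - 5 = -5 + J)
((x(-30, 96) - 6166) + (5996 + P(3)*(-292))) + 40241 = ((-30*96² - 6166) + (5996 + (-5 + 3)*(-292))) + 40241 = ((-30*9216 - 6166) + (5996 - 2*(-292))) + 40241 = ((-276480 - 6166) + (5996 + 584)) + 40241 = (-282646 + 6580) + 40241 = -276066 + 40241 = -235825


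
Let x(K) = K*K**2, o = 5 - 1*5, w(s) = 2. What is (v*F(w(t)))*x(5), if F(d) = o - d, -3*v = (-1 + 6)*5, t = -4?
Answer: 6250/3 ≈ 2083.3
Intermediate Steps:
o = 0 (o = 5 - 5 = 0)
v = -25/3 (v = -(-1 + 6)*5/3 = -5*5/3 = -1/3*25 = -25/3 ≈ -8.3333)
x(K) = K**3
F(d) = -d (F(d) = 0 - d = -d)
(v*F(w(t)))*x(5) = -(-25)*2/3*5**3 = -25/3*(-2)*125 = (50/3)*125 = 6250/3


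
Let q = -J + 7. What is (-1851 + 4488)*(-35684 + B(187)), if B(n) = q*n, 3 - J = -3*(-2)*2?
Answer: -86208804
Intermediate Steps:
J = -9 (J = 3 - (-3*(-2))*2 = 3 - 6*2 = 3 - 1*12 = 3 - 12 = -9)
q = 16 (q = -1*(-9) + 7 = 9 + 7 = 16)
B(n) = 16*n
(-1851 + 4488)*(-35684 + B(187)) = (-1851 + 4488)*(-35684 + 16*187) = 2637*(-35684 + 2992) = 2637*(-32692) = -86208804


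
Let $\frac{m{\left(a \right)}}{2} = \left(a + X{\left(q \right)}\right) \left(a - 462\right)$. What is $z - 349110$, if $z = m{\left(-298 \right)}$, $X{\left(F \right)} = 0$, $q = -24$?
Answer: $103850$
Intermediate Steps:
$m{\left(a \right)} = 2 a \left(-462 + a\right)$ ($m{\left(a \right)} = 2 \left(a + 0\right) \left(a - 462\right) = 2 a \left(-462 + a\right)$)
$z = 452960$ ($z = 2 \left(-298\right) \left(-462 - 298\right) = 2 \left(-298\right) \left(-760\right) = 452960$)
$z - 349110 = 452960 - 349110 = 103850$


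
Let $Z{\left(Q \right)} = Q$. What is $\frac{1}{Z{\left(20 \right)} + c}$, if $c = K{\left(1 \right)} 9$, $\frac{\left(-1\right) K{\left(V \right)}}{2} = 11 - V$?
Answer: $- \frac{1}{160} \approx -0.00625$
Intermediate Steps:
$K{\left(V \right)} = -22 + 2 V$ ($K{\left(V \right)} = - 2 \left(11 - V\right) = -22 + 2 V$)
$c = -180$ ($c = \left(-22 + 2 \cdot 1\right) 9 = \left(-22 + 2\right) 9 = \left(-20\right) 9 = -180$)
$\frac{1}{Z{\left(20 \right)} + c} = \frac{1}{20 - 180} = \frac{1}{-160} = - \frac{1}{160}$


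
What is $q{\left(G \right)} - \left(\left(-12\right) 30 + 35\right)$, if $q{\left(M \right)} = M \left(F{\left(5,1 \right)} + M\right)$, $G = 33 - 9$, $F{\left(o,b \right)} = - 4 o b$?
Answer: $421$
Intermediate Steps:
$F{\left(o,b \right)} = - 4 b o$
$G = 24$ ($G = 33 - 9 = 24$)
$q{\left(M \right)} = M \left(-20 + M\right)$ ($q{\left(M \right)} = M \left(\left(-4\right) 1 \cdot 5 + M\right) = M \left(-20 + M\right)$)
$q{\left(G \right)} - \left(\left(-12\right) 30 + 35\right) = 24 \left(-20 + 24\right) - \left(\left(-12\right) 30 + 35\right) = 24 \cdot 4 - \left(-360 + 35\right) = 96 - -325 = 96 + 325 = 421$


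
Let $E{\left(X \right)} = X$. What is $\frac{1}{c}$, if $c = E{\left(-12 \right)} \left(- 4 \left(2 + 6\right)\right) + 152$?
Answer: $\frac{1}{536} \approx 0.0018657$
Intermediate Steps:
$c = 536$ ($c = - 12 \left(- 4 \left(2 + 6\right)\right) + 152 = - 12 \left(\left(-4\right) 8\right) + 152 = \left(-12\right) \left(-32\right) + 152 = 384 + 152 = 536$)
$\frac{1}{c} = \frac{1}{536}$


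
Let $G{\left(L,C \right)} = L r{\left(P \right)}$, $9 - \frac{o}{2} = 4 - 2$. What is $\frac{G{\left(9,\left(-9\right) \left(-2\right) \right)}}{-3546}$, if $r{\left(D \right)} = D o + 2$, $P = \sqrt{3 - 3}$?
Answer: $- \frac{1}{197} \approx -0.0050761$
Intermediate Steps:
$o = 14$ ($o = 18 - 2 \left(4 - 2\right) = 18 - 4 = 14$)
$P = 0$ ($P = \sqrt{0} = 0$)
$r{\left(D \right)} = 2 + 14 D$ ($r{\left(D \right)} = D 14 + 2 = 14 D + 2 = 2 + 14 D$)
$G{\left(L,C \right)} = 2 L$ ($G{\left(L,C \right)} = L \left(2 + 14 \cdot 0\right) = L \left(2 + 0\right) = L 2 = 2 L$)
$\frac{G{\left(9,\left(-9\right) \left(-2\right) \right)}}{-3546} = \frac{2 \cdot 9}{-3546} = 18 \left(- \frac{1}{3546}\right) = - \frac{1}{197}$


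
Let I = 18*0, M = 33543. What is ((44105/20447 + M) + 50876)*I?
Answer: 0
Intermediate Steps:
I = 0
((44105/20447 + M) + 50876)*I = ((44105/20447 + 33543) + 50876)*0 = (685897826/20447 + 50876)*0 = (1726159398/20447)*0 = 0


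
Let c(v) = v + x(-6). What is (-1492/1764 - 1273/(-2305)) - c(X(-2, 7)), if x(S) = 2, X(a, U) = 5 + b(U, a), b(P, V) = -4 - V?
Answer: -5380897/1016505 ≈ -5.2935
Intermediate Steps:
X(a, U) = 1 - a (X(a, U) = 5 + (-4 - a) = 1 - a)
c(v) = 2 + v (c(v) = v + 2 = 2 + v)
(-1492/1764 - 1273/(-2305)) - c(X(-2, 7)) = (-1492/1764 - 1273/(-2305)) - (2 + (1 - 1*(-2))) = (-1492*1/1764 - 1273*(-1/2305)) - (2 + (1 + 2)) = (-373/441 + 1273/2305) - (2 + 3) = -298372/1016505 - 1*5 = -298372/1016505 - 5 = -5380897/1016505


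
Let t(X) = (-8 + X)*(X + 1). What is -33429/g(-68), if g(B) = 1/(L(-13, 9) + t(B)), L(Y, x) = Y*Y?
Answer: -175869969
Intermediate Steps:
L(Y, x) = Y²
t(X) = (1 + X)*(-8 + X) (t(X) = (-8 + X)*(1 + X) = (1 + X)*(-8 + X))
g(B) = 1/(161 + B² - 7*B) (g(B) = 1/((-13)² + (-8 + B² - 7*B)) = 1/(169 + (-8 + B² - 7*B)) = 1/(161 + B² - 7*B))
-33429/g(-68) = -33429/(1/(161 + (-68)² - 7*(-68))) = -33429/(1/(161 + 4624 + 476)) = -33429/(1/5261) = -33429/1/5261 = -33429*5261 = -175869969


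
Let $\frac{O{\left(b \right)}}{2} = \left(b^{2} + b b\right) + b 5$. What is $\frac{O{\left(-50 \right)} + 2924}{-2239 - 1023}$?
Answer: $- \frac{6212}{1631} \approx -3.8087$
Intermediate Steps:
$O{\left(b \right)} = 4 b^{2} + 10 b$ ($O{\left(b \right)} = 2 \left(\left(b^{2} + b b\right) + b 5\right) = 2 \left(\left(b^{2} + b^{2}\right) + 5 b\right) = 2 \left(2 b^{2} + 5 b\right) = 4 b^{2} + 10 b$)
$\frac{O{\left(-50 \right)} + 2924}{-2239 - 1023} = \frac{2 \left(-50\right) \left(5 + 2 \left(-50\right)\right) + 2924}{-2239 - 1023} = \frac{2 \left(-50\right) \left(5 - 100\right) + 2924}{-3262} = \left(2 \left(-50\right) \left(-95\right) + 2924\right) \left(- \frac{1}{3262}\right) = \left(9500 + 2924\right) \left(- \frac{1}{3262}\right) = 12424 \left(- \frac{1}{3262}\right) = - \frac{6212}{1631}$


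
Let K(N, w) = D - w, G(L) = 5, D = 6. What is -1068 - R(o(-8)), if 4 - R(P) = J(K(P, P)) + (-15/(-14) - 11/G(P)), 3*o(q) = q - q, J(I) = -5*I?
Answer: -77219/70 ≈ -1103.1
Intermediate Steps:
K(N, w) = 6 - w
o(q) = 0 (o(q) = (q - q)/3 = (1/3)*0 = 0)
R(P) = 2459/70 - 5*P (R(P) = 4 - (-5*(6 - P) + (-15/(-14) - 11/5)) = 4 - ((-30 + 5*P) + (-15*(-1/14) - 11*1/5)) = 4 - ((-30 + 5*P) + (15/14 - 11/5)) = 4 - ((-30 + 5*P) - 79/70) = 4 - (-2179/70 + 5*P) = 4 + (2179/70 - 5*P) = 2459/70 - 5*P)
-1068 - R(o(-8)) = -1068 - (2459/70 - 5*0) = -1068 - (2459/70 + 0) = -1068 - 1*2459/70 = -1068 - 2459/70 = -77219/70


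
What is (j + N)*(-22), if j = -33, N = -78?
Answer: 2442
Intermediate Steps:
(j + N)*(-22) = (-33 - 78)*(-22) = -111*(-22) = 2442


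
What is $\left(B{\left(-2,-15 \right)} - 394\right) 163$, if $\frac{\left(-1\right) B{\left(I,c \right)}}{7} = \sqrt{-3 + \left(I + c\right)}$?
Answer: $-64222 - 2282 i \sqrt{5} \approx -64222.0 - 5102.7 i$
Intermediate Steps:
$B{\left(I,c \right)} = - 7 \sqrt{-3 + I + c}$ ($B{\left(I,c \right)} = - 7 \sqrt{-3 + \left(I + c\right)} = - 7 \sqrt{-3 + I + c}$)
$\left(B{\left(-2,-15 \right)} - 394\right) 163 = \left(- 7 \sqrt{-3 - 2 - 15} - 394\right) 163 = \left(- 7 \sqrt{-20} - 394\right) 163 = \left(- 7 \cdot 2 i \sqrt{5} - 394\right) 163 = \left(- 14 i \sqrt{5} - 394\right) 163 = \left(-394 - 14 i \sqrt{5}\right) 163 = -64222 - 2282 i \sqrt{5}$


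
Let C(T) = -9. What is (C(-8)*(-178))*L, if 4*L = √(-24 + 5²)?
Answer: 801/2 ≈ 400.50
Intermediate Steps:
L = ¼ (L = √(-24 + 5²)/4 = √(-24 + 25)/4 = √1/4 = (¼)*1 = ¼ ≈ 0.25000)
(C(-8)*(-178))*L = -9*(-178)*(¼) = 1602*(¼) = 801/2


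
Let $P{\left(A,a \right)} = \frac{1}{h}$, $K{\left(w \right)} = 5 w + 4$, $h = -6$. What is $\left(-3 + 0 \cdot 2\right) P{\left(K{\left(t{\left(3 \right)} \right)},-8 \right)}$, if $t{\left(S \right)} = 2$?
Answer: $\frac{1}{2} \approx 0.5$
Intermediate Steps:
$K{\left(w \right)} = 4 + 5 w$
$P{\left(A,a \right)} = - \frac{1}{6}$ ($P{\left(A,a \right)} = \frac{1}{-6} = - \frac{1}{6}$)
$\left(-3 + 0 \cdot 2\right) P{\left(K{\left(t{\left(3 \right)} \right)},-8 \right)} = \left(-3 + 0 \cdot 2\right) \left(- \frac{1}{6}\right) = \left(-3 + 0\right) \left(- \frac{1}{6}\right) = \left(-3\right) \left(- \frac{1}{6}\right) = \frac{1}{2}$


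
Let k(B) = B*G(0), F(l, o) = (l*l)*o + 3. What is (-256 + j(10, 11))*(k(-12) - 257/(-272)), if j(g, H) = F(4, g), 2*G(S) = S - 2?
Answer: -327453/272 ≈ -1203.9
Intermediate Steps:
F(l, o) = 3 + o*l² (F(l, o) = l²*o + 3 = o*l² + 3 = 3 + o*l²)
G(S) = -1 + S/2 (G(S) = (S - 2)/2 = (-2 + S)/2 = -1 + S/2)
j(g, H) = 3 + 16*g (j(g, H) = 3 + g*4² = 3 + g*16 = 3 + 16*g)
k(B) = -B (k(B) = B*(-1 + (½)*0) = B*(-1 + 0) = B*(-1) = -B)
(-256 + j(10, 11))*(k(-12) - 257/(-272)) = (-256 + (3 + 16*10))*(-1*(-12) - 257/(-272)) = (-256 + (3 + 160))*(12 - 257*(-1/272)) = (-256 + 163)*(12 + 257/272) = -93*3521/272 = -327453/272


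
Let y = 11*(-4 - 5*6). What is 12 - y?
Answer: 386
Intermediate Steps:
y = -374 (y = 11*(-4 - 30) = 11*(-34) = -374)
12 - y = 12 - 1*(-374) = 12 + 374 = 386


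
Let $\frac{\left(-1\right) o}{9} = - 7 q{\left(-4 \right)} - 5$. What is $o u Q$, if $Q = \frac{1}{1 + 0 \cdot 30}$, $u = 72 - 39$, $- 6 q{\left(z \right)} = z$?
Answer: $2871$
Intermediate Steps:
$q{\left(z \right)} = - \frac{z}{6}$
$u = 33$
$Q = 1$ ($Q = \frac{1}{1 + 0} = 1^{-1} = 1$)
$o = 87$ ($o = - 9 \left(- 7 \left(\left(- \frac{1}{6}\right) \left(-4\right)\right) - 5\right) = - 9 \left(\left(-7\right) \frac{2}{3} - 5\right) = - 9 \left(- \frac{14}{3} - 5\right) = \left(-9\right) \left(- \frac{29}{3}\right) = 87$)
$o u Q = 87 \cdot 33 \cdot 1 = 2871 \cdot 1 = 2871$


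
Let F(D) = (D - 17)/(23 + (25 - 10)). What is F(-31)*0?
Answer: 0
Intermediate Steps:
F(D) = -17/38 + D/38 (F(D) = (-17 + D)/(23 + 15) = (-17 + D)/38 = (-17 + D)*(1/38) = -17/38 + D/38)
F(-31)*0 = (-17/38 + (1/38)*(-31))*0 = (-17/38 - 31/38)*0 = -24/19*0 = 0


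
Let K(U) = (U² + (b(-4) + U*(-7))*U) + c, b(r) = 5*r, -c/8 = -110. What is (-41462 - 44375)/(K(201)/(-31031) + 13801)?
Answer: -380515421/61214911 ≈ -6.2161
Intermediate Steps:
c = 880 (c = -8*(-110) = 880)
K(U) = 880 + U² + U*(-20 - 7*U) (K(U) = (U² + (5*(-4) + U*(-7))*U) + 880 = (U² + (-20 - 7*U)*U) + 880 = (U² + U*(-20 - 7*U)) + 880 = 880 + U² + U*(-20 - 7*U))
(-41462 - 44375)/(K(201)/(-31031) + 13801) = (-41462 - 44375)/((880 - 20*201 - 6*201²)/(-31031) + 13801) = -85837/((880 - 4020 - 6*40401)*(-1/31031) + 13801) = -85837/((880 - 4020 - 242406)*(-1/31031) + 13801) = -85837/(-245546*(-1/31031) + 13801) = -85837/(35078/4433 + 13801) = -85837/61214911/4433 = -85837*4433/61214911 = -380515421/61214911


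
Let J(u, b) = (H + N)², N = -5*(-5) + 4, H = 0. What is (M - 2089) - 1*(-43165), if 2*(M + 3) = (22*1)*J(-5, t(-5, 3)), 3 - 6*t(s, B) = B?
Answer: 50324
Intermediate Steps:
N = 29 (N = 25 + 4 = 29)
t(s, B) = ½ - B/6
J(u, b) = 841 (J(u, b) = (0 + 29)² = 29² = 841)
M = 9248 (M = -3 + ((22*1)*841)/2 = -3 + (22*841)/2 = -3 + (½)*18502 = -3 + 9251 = 9248)
(M - 2089) - 1*(-43165) = (9248 - 2089) - 1*(-43165) = 7159 + 43165 = 50324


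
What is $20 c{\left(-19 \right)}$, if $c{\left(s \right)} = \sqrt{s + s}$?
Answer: $20 i \sqrt{38} \approx 123.29 i$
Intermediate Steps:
$c{\left(s \right)} = \sqrt{2} \sqrt{s}$ ($c{\left(s \right)} = \sqrt{2 s} = \sqrt{2} \sqrt{s}$)
$20 c{\left(-19 \right)} = 20 \sqrt{2} \sqrt{-19} = 20 \sqrt{2} i \sqrt{19} = 20 i \sqrt{38}$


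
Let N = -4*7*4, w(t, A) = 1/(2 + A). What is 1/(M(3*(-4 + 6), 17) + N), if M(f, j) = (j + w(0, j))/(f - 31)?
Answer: -475/53524 ≈ -0.0088745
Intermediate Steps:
M(f, j) = (j + 1/(2 + j))/(-31 + f) (M(f, j) = (j + 1/(2 + j))/(f - 31) = (j + 1/(2 + j))/(-31 + f))
N = -112 (N = -28*4 = -112)
1/(M(3*(-4 + 6), 17) + N) = 1/((1 + 17*(2 + 17))/((-31 + 3*(-4 + 6))*(2 + 17)) - 112) = 1/((1 + 17*19)/((-31 + 3*2)*19) - 112) = 1/((1/19)*(1 + 323)/(-31 + 6) - 112) = 1/((1/19)*324/(-25) - 112) = 1/(-1/25*1/19*324 - 112) = 1/(-324/475 - 112) = 1/(-53524/475) = -475/53524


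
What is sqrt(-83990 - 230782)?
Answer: 2*I*sqrt(78693) ≈ 561.05*I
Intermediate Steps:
sqrt(-83990 - 230782) = sqrt(-314772) = 2*I*sqrt(78693)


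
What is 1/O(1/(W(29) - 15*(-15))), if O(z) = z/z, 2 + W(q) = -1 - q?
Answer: 1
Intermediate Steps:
W(q) = -3 - q (W(q) = -2 + (-1 - q) = -3 - q)
O(z) = 1
1/O(1/(W(29) - 15*(-15))) = 1/1 = 1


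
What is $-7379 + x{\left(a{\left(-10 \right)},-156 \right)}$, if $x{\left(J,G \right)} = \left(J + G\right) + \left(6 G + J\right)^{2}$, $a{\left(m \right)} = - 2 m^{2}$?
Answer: $1282761$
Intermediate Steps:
$x{\left(J,G \right)} = G + J + \left(J + 6 G\right)^{2}$ ($x{\left(J,G \right)} = \left(G + J\right) + \left(J + 6 G\right)^{2} = G + J + \left(J + 6 G\right)^{2}$)
$-7379 + x{\left(a{\left(-10 \right)},-156 \right)} = -7379 - \left(156 + 200 - \left(- 2 \left(-10\right)^{2} + 6 \left(-156\right)\right)^{2}\right) = -7379 - \left(356 - \left(\left(-2\right) 100 - 936\right)^{2}\right) = -7379 - \left(356 - \left(-200 - 936\right)^{2}\right) = -7379 - \left(356 - 1290496\right) = -7379 - -1290140 = -7379 + 1290140 = 1282761$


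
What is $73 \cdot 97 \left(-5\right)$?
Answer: $-35405$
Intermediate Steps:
$73 \cdot 97 \left(-5\right) = 7081 \left(-5\right) = -35405$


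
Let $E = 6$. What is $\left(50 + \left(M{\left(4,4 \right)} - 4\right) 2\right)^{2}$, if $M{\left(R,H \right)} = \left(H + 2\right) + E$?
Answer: $4356$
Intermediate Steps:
$M{\left(R,H \right)} = 8 + H$ ($M{\left(R,H \right)} = \left(H + 2\right) + 6 = \left(2 + H\right) + 6 = 8 + H$)
$\left(50 + \left(M{\left(4,4 \right)} - 4\right) 2\right)^{2} = \left(50 + \left(\left(8 + 4\right) - 4\right) 2\right)^{2} = \left(50 + \left(12 - 4\right) 2\right)^{2} = \left(50 + 8 \cdot 2\right)^{2} = \left(50 + 16\right)^{2} = 66^{2} = 4356$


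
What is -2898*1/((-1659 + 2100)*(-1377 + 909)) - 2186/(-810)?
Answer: 199961/73710 ≈ 2.7128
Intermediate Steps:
-2898*1/((-1659 + 2100)*(-1377 + 909)) - 2186/(-810) = -2898/((-468*441)) - 2186*(-1/810) = -2898/(-206388) + 1093/405 = -2898*(-1/206388) + 1093/405 = 23/1638 + 1093/405 = 199961/73710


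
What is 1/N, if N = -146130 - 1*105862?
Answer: -1/251992 ≈ -3.9684e-6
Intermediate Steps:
N = -251992 (N = -146130 - 105862 = -251992)
1/N = 1/(-251992) = -1/251992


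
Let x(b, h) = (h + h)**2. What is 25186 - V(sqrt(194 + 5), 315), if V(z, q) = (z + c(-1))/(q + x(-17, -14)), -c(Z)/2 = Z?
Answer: 27679412/1099 - sqrt(199)/1099 ≈ 25186.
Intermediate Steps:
c(Z) = -2*Z
x(b, h) = 4*h**2 (x(b, h) = (2*h)**2 = 4*h**2)
V(z, q) = (2 + z)/(784 + q) (V(z, q) = (z - 2*(-1))/(q + 4*(-14)**2) = (z + 2)/(q + 4*196) = (2 + z)/(q + 784) = (2 + z)/(784 + q))
25186 - V(sqrt(194 + 5), 315) = 25186 - (2 + sqrt(194 + 5))/(784 + 315) = 25186 - (2 + sqrt(199))/1099 = 25186 - (2/1099 + sqrt(199)/1099) = 25186 + (-2/1099 - sqrt(199)/1099) = 27679412/1099 - sqrt(199)/1099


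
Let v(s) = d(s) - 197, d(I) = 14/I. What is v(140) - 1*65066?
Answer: -652629/10 ≈ -65263.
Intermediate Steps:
v(s) = -197 + 14/s (v(s) = 14/s - 197 = -197 + 14/s)
v(140) - 1*65066 = (-197 + 14/140) - 1*65066 = (-197 + 14*(1/140)) - 65066 = (-197 + ⅒) - 65066 = -1969/10 - 65066 = -652629/10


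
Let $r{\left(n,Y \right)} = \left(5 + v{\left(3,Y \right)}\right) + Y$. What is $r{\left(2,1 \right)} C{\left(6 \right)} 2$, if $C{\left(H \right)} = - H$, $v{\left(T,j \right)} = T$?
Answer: $-108$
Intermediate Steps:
$r{\left(n,Y \right)} = 8 + Y$ ($r{\left(n,Y \right)} = \left(5 + 3\right) + Y = 8 + Y$)
$r{\left(2,1 \right)} C{\left(6 \right)} 2 = \left(8 + 1\right) \left(\left(-1\right) 6\right) 2 = 9 \left(-6\right) 2 = \left(-54\right) 2 = -108$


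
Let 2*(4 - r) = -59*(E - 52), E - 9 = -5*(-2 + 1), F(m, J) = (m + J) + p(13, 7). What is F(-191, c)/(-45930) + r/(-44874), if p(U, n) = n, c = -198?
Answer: 11407613/343510470 ≈ 0.033209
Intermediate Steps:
F(m, J) = 7 + J + m (F(m, J) = (m + J) + 7 = (J + m) + 7 = 7 + J + m)
E = 14 (E = 9 - 5*(-2 + 1) = 9 - 5*(-1) = 9 + 5 = 14)
r = -1117 (r = 4 - (-59)*(14 - 52)/2 = 4 - (-59)*(-38)/2 = 4 - ½*2242 = 4 - 1121 = -1117)
F(-191, c)/(-45930) + r/(-44874) = (7 - 198 - 191)/(-45930) - 1117/(-44874) = -382*(-1/45930) - 1117*(-1/44874) = 191/22965 + 1117/44874 = 11407613/343510470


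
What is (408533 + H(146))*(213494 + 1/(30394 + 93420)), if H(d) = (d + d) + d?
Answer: 10810553789015607/123814 ≈ 8.7313e+10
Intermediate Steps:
H(d) = 3*d (H(d) = 2*d + d = 3*d)
(408533 + H(146))*(213494 + 1/(30394 + 93420)) = (408533 + 3*146)*(213494 + 1/(30394 + 93420)) = (408533 + 438)*(213494 + 1/123814) = 408971*(213494 + 1/123814) = 408971*(26433546117/123814) = 10810553789015607/123814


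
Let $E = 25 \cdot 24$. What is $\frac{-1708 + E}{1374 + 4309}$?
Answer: $- \frac{1108}{5683} \approx -0.19497$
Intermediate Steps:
$E = 600$
$\frac{-1708 + E}{1374 + 4309} = \frac{-1708 + 600}{1374 + 4309} = - \frac{1108}{5683}$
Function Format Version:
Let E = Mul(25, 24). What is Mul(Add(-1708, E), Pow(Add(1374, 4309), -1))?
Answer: Rational(-1108, 5683) ≈ -0.19497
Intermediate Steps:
E = 600
Mul(Add(-1708, E), Pow(Add(1374, 4309), -1)) = Mul(Add(-1708, 600), Pow(Add(1374, 4309), -1)) = Mul(-1108, Pow(5683, -1)) = Mul(-1108, Rational(1, 5683)) = Rational(-1108, 5683)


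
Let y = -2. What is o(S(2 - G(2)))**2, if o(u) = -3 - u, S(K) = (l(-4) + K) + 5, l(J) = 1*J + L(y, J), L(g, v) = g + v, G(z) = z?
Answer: 4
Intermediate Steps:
l(J) = -2 + 2*J (l(J) = 1*J + (-2 + J) = J + (-2 + J) = -2 + 2*J)
S(K) = -5 + K (S(K) = ((-2 + 2*(-4)) + K) + 5 = ((-2 - 8) + K) + 5 = (-10 + K) + 5 = -5 + K)
o(S(2 - G(2)))**2 = (-3 - (-5 + (2 - 1*2)))**2 = (-3 - (-5 + (2 - 2)))**2 = (-3 - (-5 + 0))**2 = (-3 - 1*(-5))**2 = (-3 + 5)**2 = 2**2 = 4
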